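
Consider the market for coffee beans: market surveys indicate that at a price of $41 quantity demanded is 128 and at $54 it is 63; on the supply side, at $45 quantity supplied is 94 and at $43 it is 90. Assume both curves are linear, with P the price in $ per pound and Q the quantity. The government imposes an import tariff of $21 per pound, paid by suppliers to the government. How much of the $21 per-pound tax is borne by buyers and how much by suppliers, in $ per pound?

Buyers bear $6 per pound; suppliers bear $15 per pound.

Demand slope: (63 − 128)/(54 − 41) = -5, so Qd = 333 − 5P.
Supply slope: (90 − 94)/(43 − 45) = 2, so Qs = 2P + 4.
Before the tax: set 333 − 5P = 2P + 4 → P* = $47, Q* = 98.
With the tax collected from suppliers, supply shifts: Qs = 2(P − 21) + 4.
New equilibrium: buyers pay $53, suppliers receive $32, Q = 68. (Wedge: Pb − Ps = 21.)
Burden on buyers: $6; on suppliers: $15. (They sum to $21.)
The less price-elastic side of the market bears the larger share of a per-unit tax.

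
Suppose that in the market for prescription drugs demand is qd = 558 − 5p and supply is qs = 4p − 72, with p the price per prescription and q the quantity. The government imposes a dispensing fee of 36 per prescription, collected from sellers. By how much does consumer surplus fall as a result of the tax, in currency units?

Consumer surplus falls by 2688.

Without the tax, 558 − 5p = 4p − 72 gives 9p = 630, so p* = 70 and q* = 208.
With the tax collected from sellers, supply shifts: qs = 4(p − 36) − 72.
Solving gives q = 128 with consumers paying 86 and sellers receiving 50 (the 36 wedge).
ΔCS is the trapezoid between Q = 128 and Q = 208 of height 16: ½ · (208 + 128) · 16 = 2688.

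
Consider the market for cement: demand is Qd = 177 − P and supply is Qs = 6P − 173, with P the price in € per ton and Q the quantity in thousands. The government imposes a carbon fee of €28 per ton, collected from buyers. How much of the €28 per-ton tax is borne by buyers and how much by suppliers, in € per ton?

Without the tax, 177 − P = 6P − 173 gives 7P = 350, so P* = €50 and Q* = 127.
With the tax collected from buyers, demand (in seller-price terms) shifts: Qd = 177 − (P + 28).
Solving gives Q = 103 with buyers paying €74 and suppliers receiving €46 (the €28 wedge).
Burden on buyers: €24; on suppliers: €4. (They sum to €28.)

Buyers bear €24 per ton; suppliers bear €4 per ton.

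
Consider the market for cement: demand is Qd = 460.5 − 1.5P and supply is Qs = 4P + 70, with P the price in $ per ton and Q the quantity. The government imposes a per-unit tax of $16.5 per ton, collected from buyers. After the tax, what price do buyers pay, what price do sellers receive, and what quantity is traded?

Before the tax: set 460.5 − 1.5P = 4P + 70 → P* = $71, Q* = 354.
With the tax collected from buyers, demand (in seller-price terms) shifts: Qd = 460.5 − 1.5(P + 16.5).
New equilibrium: buyers pay $83, sellers receive $66.5, Q = 336. (Wedge: Pb − Ps = 16.5.)
The less price-elastic side of the market bears the larger share of a per-unit tax.

Buyers pay $83; sellers receive $66.5; quantity = 336.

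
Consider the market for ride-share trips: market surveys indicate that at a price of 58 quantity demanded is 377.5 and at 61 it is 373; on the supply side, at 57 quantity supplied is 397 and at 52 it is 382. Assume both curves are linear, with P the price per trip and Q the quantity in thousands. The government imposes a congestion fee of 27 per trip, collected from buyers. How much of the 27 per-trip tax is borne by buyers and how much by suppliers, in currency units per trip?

Buyers bear 18 per trip; suppliers bear 9 per trip.

Demand slope: (373 − 377.5)/(61 − 58) = -1.5, so Qd = 464.5 − 1.5P.
Supply slope: (382 − 397)/(52 − 57) = 3, so Qs = 3P + 226.
Without the tax, 464.5 − 1.5P = 3P + 226 gives 4.5P = 238.5, so P* = 53 and Q* = 385.
With the tax collected from buyers, demand (in seller-price terms) shifts: Qd = 464.5 − 1.5(P + 27).
Solving gives Q = 358 with buyers paying 71 and suppliers receiving 44 (the 27 wedge).
Burden on buyers: 18; on suppliers: 9. (They sum to 27.)
The less price-elastic side of the market bears the larger share of a per-unit tax.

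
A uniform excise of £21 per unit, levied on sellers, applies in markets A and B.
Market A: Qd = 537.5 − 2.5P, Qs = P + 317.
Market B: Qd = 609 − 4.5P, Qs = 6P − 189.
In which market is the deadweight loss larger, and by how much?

Market A: pre-tax P* = £63, Q* = 380; post-tax Q = 365; deadweight loss = £157.5.
Market B: pre-tax P* = £76, Q* = 267; post-tax Q = 213; deadweight loss = £567.
Difference: £157.5 vs £567 → market B is larger by £409.5.

Market B, by £409.5.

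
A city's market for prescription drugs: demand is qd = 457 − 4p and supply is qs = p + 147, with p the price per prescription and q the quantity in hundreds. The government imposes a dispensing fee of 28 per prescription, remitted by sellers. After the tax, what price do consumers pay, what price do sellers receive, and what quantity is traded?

Consumers pay 67.6; sellers receive 39.6; quantity = 186.6.

Without the tax, 457 − 4p = p + 147 gives 5p = 310, so p* = 62 and q* = 209.
With the tax collected from sellers, supply shifts: qs = (p − 28) + 147.
Solving gives q = 186.6 with consumers paying 67.6 and sellers receiving 39.6 (the 28 wedge).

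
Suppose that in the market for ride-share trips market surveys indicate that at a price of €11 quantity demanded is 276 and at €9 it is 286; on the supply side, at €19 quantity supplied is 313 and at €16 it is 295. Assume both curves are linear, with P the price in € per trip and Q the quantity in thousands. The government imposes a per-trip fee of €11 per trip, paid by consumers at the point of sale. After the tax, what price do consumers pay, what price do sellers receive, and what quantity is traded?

Demand slope: (286 − 276)/(9 − 11) = -5, so Qd = 331 − 5P.
Supply slope: (295 − 313)/(16 − 19) = 6, so Qs = 6P + 199.
Without the tax, 331 − 5P = 6P + 199 gives 11P = 132, so P* = €12 and Q* = 271.
With the tax collected from consumers, demand (in seller-price terms) shifts: Qd = 331 − 5(P + 11).
Solving gives Q = 241 with consumers paying €18 and sellers receiving €7 (the €11 wedge).
The less price-elastic side of the market bears the larger share of a per-unit tax.

Consumers pay €18; sellers receive €7; quantity = 241.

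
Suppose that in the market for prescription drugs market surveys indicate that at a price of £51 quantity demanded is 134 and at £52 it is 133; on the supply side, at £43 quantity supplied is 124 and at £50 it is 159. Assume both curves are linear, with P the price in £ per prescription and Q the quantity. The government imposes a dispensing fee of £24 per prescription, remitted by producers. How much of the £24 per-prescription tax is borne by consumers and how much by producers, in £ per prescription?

Demand slope: (133 − 134)/(52 − 51) = -1, so Qd = 185 − P.
Supply slope: (159 − 124)/(50 − 43) = 5, so Qs = 5P − 91.
Before the tax: set 185 − P = 5P − 91 → P* = £46, Q* = 139.
With the tax collected from producers, supply shifts: Qs = 5(P − 24) − 91.
New equilibrium: consumers pay £66, producers receive £42, Q = 119. (Wedge: Pb − Ps = 24.)
Burden on consumers: £20; on producers: £4. (They sum to £24.)

Consumers bear £20 per prescription; producers bear £4 per prescription.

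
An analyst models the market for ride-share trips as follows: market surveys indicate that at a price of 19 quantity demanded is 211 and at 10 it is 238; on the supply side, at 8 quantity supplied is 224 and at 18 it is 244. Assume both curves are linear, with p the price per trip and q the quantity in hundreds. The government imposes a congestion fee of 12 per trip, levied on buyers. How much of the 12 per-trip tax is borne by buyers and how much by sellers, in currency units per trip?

Demand slope: (238 − 211)/(10 − 19) = -3, so qd = 268 − 3p.
Supply slope: (244 − 224)/(18 − 8) = 2, so qs = 2p + 208.
Before the tax: set 268 − 3p = 2p + 208 → p* = 12, q* = 232.
With the tax collected from buyers, demand (in seller-price terms) shifts: qd = 268 − 3(p + 12).
New equilibrium: buyers pay 16.8, sellers receive 4.8, q = 217.6. (Wedge: pb − ps = 12.)
Burden on buyers: 4.8; on sellers: 7.2. (They sum to 12.)

Buyers bear 4.8 per trip; sellers bear 7.2 per trip.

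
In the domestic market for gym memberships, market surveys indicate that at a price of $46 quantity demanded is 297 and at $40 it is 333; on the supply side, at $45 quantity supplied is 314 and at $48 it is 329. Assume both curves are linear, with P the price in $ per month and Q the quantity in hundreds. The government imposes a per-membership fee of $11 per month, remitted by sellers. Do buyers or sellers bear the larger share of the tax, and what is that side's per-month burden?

Demand slope: (333 − 297)/(40 − 46) = -6, so Qd = 573 − 6P.
Supply slope: (329 − 314)/(48 − 45) = 5, so Qs = 5P + 89.
Before the tax: set 573 − 6P = 5P + 89 → P* = $44, Q* = 309.
With the tax collected from sellers, supply shifts: Qs = 5(P − 11) + 89.
New equilibrium: buyers pay $49, sellers receive $38, Q = 279. (Wedge: Pb − Ps = 11.)
Per-month burden: buyers $5, sellers $6.
Sellers take the larger share because supply is less price-elastic here (demand slope 6 vs supply slope 5).

Sellers bear the larger share: $6 per month.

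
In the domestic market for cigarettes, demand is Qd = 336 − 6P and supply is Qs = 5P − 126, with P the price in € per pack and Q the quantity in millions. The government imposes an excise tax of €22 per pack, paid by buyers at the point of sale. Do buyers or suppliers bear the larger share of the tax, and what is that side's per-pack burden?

Before the tax: set 336 − 6P = 5P − 126 → P* = €42, Q* = 84.
With the tax collected from buyers, demand (in seller-price terms) shifts: Qd = 336 − 6(P + 22).
Solving gives Q = 24 with buyers paying €52 and suppliers receiving €30 (the €22 wedge).
Per-pack burden: buyers €10, suppliers €12.
Suppliers take the larger share because supply is less price-elastic here (demand slope 6 vs supply slope 5).
The less price-elastic side of the market bears the larger share of a per-unit tax.

Suppliers bear the larger share: €12 per pack.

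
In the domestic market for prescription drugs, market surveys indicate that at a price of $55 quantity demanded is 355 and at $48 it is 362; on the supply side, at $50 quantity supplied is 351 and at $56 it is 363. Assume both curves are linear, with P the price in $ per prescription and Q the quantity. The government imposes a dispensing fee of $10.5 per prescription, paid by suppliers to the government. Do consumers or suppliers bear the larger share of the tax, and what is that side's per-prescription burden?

Demand slope: (362 − 355)/(48 − 55) = -1, so Qd = 410 − P.
Supply slope: (363 − 351)/(56 − 50) = 2, so Qs = 2P + 251.
Without the tax, 410 − P = 2P + 251 gives 3P = 159, so P* = $53 and Q* = 357.
With the tax collected from suppliers, supply shifts: Qs = 2(P − 10.5) + 251.
Solving gives Q = 350 with consumers paying $60 and suppliers receiving $49.5 (the $10.5 wedge).
Per-prescription burden: consumers $7, suppliers $3.5.
Consumers take the larger share because demand is less price-elastic here (demand slope 1 vs supply slope 2).

Consumers bear the larger share: $7 per prescription.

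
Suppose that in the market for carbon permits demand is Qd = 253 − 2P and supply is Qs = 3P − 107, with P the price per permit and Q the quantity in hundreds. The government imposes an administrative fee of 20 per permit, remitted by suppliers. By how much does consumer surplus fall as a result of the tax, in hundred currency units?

Before the tax: set 253 − 2P = 3P − 107 → P* = 72, Q* = 109.
With the tax collected from suppliers, supply shifts: Qs = 3(P − 20) − 107.
Solving gives Q = 85 with consumers paying 84 and suppliers receiving 64 (the 20 wedge).
ΔCS is the trapezoid between Q = 85 and Q = 109 of height 12: ½ · (109 + 85) · 12 = 1164.

Consumer surplus falls by 1164 hundred.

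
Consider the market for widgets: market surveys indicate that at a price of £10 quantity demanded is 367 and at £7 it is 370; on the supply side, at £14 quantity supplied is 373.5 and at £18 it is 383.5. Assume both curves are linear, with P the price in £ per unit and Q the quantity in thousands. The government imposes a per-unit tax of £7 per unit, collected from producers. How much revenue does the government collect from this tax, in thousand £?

Tax revenue = £2527 thousand.

Demand slope: (370 − 367)/(7 − 10) = -1, so Qd = 377 − P.
Supply slope: (383.5 − 373.5)/(18 − 14) = 2.5, so Qs = 2.5P + 338.5.
Before the tax: set 377 − P = 2.5P + 338.5 → P* = £11, Q* = 366.
With the tax collected from producers, supply shifts: Qs = 2.5(P − 7) + 338.5.
Solving gives Q = 361 with consumers paying £16 and producers receiving £9 (the £7 wedge).
Revenue = t · Q = 7 · 361 = £2527.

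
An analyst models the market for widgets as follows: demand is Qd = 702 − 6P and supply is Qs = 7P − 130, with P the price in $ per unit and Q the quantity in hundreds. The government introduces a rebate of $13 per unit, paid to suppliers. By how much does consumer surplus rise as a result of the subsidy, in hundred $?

Consumer surplus rises by $2373 hundred.

Before the subsidy: set 702 − 6P = 7P − 130 → P* = $64, Q* = 318.
With a per-unit subsidy paid to suppliers, each receives P + 13 per unit sold, so supply becomes Qs = 7(P + 13) − 130.
Solving gives Q = 360 with consumers paying $57 and suppliers receiving $70 (the $13 wedge).
ΔCS is the trapezoid between Q = 360 and Q = 318 of height $7: ½ · (318 + 360) · 7 = $2373.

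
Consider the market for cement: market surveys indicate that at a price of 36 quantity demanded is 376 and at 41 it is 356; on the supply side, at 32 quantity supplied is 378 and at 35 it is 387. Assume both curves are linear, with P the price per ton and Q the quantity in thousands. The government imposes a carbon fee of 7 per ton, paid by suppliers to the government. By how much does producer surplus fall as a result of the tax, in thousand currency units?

Producer surplus falls by 1512 thousand.

Demand slope: (356 − 376)/(41 − 36) = -4, so Qd = 520 − 4P.
Supply slope: (387 − 378)/(35 − 32) = 3, so Qs = 3P + 282.
Before the tax: set 520 − 4P = 3P + 282 → P* = 34, Q* = 384.
With the tax collected from suppliers, supply shifts: Qs = 3(P − 7) + 282.
New equilibrium: buyers pay 37, suppliers receive 30, Q = 372. (Wedge: Pb − Ps = 7.)
ΔPS is the trapezoid between Q = 372 and Q = 384 of height 4: ½ · (384 + 372) · 4 = 1512.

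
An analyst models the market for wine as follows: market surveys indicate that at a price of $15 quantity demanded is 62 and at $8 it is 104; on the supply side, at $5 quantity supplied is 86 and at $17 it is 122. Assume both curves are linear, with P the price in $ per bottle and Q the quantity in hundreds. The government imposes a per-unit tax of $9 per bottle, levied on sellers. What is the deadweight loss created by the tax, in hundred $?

Demand slope: (104 − 62)/(8 − 15) = -6, so Qd = 152 − 6P.
Supply slope: (122 − 86)/(17 − 5) = 3, so Qs = 3P + 71.
Without the tax, 152 − 6P = 3P + 71 gives 9P = 81, so P* = $9 and Q* = 98.
With the tax collected from sellers, supply shifts: Qs = 3(P − 9) + 71.
New equilibrium: buyers pay $12, sellers receive $3, Q = 80. (Wedge: Pb − Ps = 9.)
Quantity falls by |ΔQ| = |98 − 80| = 18.
DWL = ½ · t · |ΔQ| = ½ · 9 · 18 = $81.

Deadweight loss = $81 hundred.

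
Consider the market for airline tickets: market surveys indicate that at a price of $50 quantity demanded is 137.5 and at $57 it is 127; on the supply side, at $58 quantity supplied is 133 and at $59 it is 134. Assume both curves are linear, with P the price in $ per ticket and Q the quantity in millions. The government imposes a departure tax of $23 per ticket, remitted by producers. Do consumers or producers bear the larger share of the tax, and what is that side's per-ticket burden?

Producers bear the larger share: $13.8 per ticket.

Demand slope: (127 − 137.5)/(57 − 50) = -1.5, so Qd = 212.5 − 1.5P.
Supply slope: (134 − 133)/(59 − 58) = 1, so Qs = P + 75.
Without the tax, 212.5 − 1.5P = P + 75 gives 2.5P = 137.5, so P* = $55 and Q* = 130.
With the tax collected from producers, supply shifts: Qs = (P − 23) + 75.
New equilibrium: consumers pay $64.2, producers receive $41.2, Q = 116.2. (Wedge: Pb − Ps = 23.)
Per-ticket burden: consumers $9.2, producers $13.8.
Producers take the larger share because supply is less price-elastic here (demand slope 1.5 vs supply slope 1).
The less price-elastic side of the market bears the larger share of a per-unit tax.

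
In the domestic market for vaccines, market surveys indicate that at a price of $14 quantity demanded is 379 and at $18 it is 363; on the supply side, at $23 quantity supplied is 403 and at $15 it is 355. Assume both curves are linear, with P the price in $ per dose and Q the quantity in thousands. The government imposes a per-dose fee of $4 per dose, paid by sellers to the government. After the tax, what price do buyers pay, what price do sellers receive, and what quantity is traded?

Buyers pay $19.4; sellers receive $15.4; quantity = 357.4.

Demand slope: (363 − 379)/(18 − 14) = -4, so Qd = 435 − 4P.
Supply slope: (355 − 403)/(15 − 23) = 6, so Qs = 6P + 265.
Before the tax: set 435 − 4P = 6P + 265 → P* = $17, Q* = 367.
With the tax collected from sellers, supply shifts: Qs = 6(P − 4) + 265.
New equilibrium: buyers pay $19.4, sellers receive $15.4, Q = 357.4. (Wedge: Pb − Ps = 4.)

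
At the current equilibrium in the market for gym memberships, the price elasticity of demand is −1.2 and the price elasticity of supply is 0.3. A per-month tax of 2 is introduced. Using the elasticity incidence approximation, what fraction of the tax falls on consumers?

Incidence ratio: consumers' share ≈ εs / (εs + |εd|) = 0.3 / (0.3 + 1.2) = 0.2.
Supply is the less elastic side, so consumers bear the smaller share.

Consumers' share ≈ 0.2.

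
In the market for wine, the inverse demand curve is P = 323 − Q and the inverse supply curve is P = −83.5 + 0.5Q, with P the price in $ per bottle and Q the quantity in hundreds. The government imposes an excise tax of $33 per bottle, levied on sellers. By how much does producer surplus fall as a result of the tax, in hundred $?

Inverting to Q(P) form: Qd = 323 − P; Qs = 2P + 167.
Without the tax, 323 − P = 2P + 167 gives 3P = 156, so P* = $52 and Q* = 271.
With the tax collected from sellers, supply shifts: Qs = 2(P − 33) + 167.
Solving gives Q = 249 with buyers paying $74 and sellers receiving $41 (the $33 wedge).
ΔPS is the trapezoid between Q = 249 and Q = 271 of height $11: ½ · (271 + 249) · 11 = $2860.

Producer surplus falls by $2860 hundred.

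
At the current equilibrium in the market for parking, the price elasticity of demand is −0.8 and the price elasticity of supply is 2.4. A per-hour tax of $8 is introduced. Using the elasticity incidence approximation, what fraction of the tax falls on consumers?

Consumers' share ≈ 0.75.

Incidence ratio: consumers' share ≈ εs / (εs + |εd|) = 2.4 / (2.4 + 0.8) = 0.75.
Supply is the more elastic side, so consumers bear the larger share.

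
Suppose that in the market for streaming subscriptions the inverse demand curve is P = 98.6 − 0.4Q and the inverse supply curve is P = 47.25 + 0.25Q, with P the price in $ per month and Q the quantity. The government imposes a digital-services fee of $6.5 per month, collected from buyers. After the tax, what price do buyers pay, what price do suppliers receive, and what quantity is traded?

Buyers pay $71; suppliers receive $64.5; quantity = 69.

Inverting to Q(P) form: Qd = 246.5 − 2.5P; Qs = 4P − 189.
Without the tax, 246.5 − 2.5P = 4P − 189 gives 6.5P = 435.5, so P* = $67 and Q* = 79.
With the tax collected from buyers, demand (in seller-price terms) shifts: Qd = 246.5 − 2.5(P + 6.5).
New equilibrium: buyers pay $71, suppliers receive $64.5, Q = 69. (Wedge: Pb − Ps = 6.5.)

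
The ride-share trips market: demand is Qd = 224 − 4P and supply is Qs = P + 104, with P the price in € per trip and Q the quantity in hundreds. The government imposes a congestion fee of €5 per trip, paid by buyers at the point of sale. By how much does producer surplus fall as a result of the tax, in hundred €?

Before the tax: set 224 − 4P = P + 104 → P* = €24, Q* = 128.
With the tax collected from buyers, demand (in seller-price terms) shifts: Qd = 224 − 4(P + 5).
New equilibrium: buyers pay €25, sellers receive €20, Q = 124. (Wedge: Pb − Ps = 5.)
ΔPS is the trapezoid between Q = 124 and Q = 128 of height €4: ½ · (128 + 124) · 4 = €504.

Producer surplus falls by €504 hundred.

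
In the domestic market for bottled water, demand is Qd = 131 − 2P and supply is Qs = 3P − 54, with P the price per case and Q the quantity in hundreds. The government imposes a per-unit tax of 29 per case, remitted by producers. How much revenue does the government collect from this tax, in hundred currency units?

Tax revenue = 643.8 hundred.

Without the tax, 131 − 2P = 3P − 54 gives 5P = 185, so P* = 37 and Q* = 57.
With the tax collected from producers, supply shifts: Qs = 3(P − 29) − 54.
Solving gives Q = 22.2 with consumers paying 54.4 and producers receiving 25.4 (the 29 wedge).
Revenue = t · Q = 29 · 22.2 = 643.8.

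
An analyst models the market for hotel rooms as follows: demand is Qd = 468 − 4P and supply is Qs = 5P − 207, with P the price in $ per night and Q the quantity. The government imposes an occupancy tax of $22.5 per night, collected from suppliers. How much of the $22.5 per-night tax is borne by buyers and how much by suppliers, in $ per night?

Without the tax, 468 − 4P = 5P − 207 gives 9P = 675, so P* = $75 and Q* = 168.
With the tax collected from suppliers, supply shifts: Qs = 5(P − 22.5) − 207.
Solving gives Q = 118 with buyers paying $87.5 and suppliers receiving $65 (the $22.5 wedge).
Burden on buyers: $12.5; on suppliers: $10. (They sum to $22.5.)
The less price-elastic side of the market bears the larger share of a per-unit tax.

Buyers bear $12.5 per night; suppliers bear $10 per night.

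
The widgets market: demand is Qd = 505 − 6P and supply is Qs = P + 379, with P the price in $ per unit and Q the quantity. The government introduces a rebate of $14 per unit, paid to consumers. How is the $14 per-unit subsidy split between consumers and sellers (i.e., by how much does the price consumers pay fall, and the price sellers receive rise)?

Consumers gain $2 per unit; sellers gain $12 per unit.

Without the subsidy, 505 − 6P = P + 379 gives 7P = 126, so P* = $18 and Q* = 397.
With a per-unit subsidy paid to consumers, each effectively pays P − 14, so demand becomes Qd = 505 − 6(P − 14).
Solving gives Q = 409 with consumers paying $16 and sellers receiving $30 (the $14 wedge).
Gain to consumers: $2; to sellers: $12. (They sum to $14.)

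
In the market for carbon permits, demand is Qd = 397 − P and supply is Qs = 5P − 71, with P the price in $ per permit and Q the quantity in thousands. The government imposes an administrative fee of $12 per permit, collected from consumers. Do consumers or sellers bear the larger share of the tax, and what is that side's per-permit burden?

Without the tax, 397 − P = 5P − 71 gives 6P = 468, so P* = $78 and Q* = 319.
With the tax collected from consumers, demand (in seller-price terms) shifts: Qd = 397 − (P + 12).
New equilibrium: consumers pay $88, sellers receive $76, Q = 309. (Wedge: Pb − Ps = 12.)
Per-permit burden: consumers $10, sellers $2.
Consumers take the larger share because demand is less price-elastic here (demand slope 1 vs supply slope 5).
The less price-elastic side of the market bears the larger share of a per-unit tax.

Consumers bear the larger share: $10 per permit.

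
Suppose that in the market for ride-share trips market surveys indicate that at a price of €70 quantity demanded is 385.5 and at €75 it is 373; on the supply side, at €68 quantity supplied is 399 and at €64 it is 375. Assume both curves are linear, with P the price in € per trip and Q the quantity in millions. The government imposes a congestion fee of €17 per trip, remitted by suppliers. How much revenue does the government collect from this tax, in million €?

Tax revenue = €6171 million.

Demand slope: (373 − 385.5)/(75 − 70) = -2.5, so Qd = 560.5 − 2.5P.
Supply slope: (375 − 399)/(64 − 68) = 6, so Qs = 6P − 9.
Before the tax: set 560.5 − 2.5P = 6P − 9 → P* = €67, Q* = 393.
With the tax collected from suppliers, supply shifts: Qs = 6(P − 17) − 9.
Solving gives Q = 363 with consumers paying €79 and suppliers receiving €62 (the €17 wedge).
Revenue = t · Q = 17 · 363 = €6171.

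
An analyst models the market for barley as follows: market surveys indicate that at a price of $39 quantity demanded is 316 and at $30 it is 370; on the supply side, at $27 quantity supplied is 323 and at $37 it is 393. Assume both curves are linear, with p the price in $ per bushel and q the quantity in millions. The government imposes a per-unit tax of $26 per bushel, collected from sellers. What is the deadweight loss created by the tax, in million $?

Demand slope: (370 − 316)/(30 − 39) = -6, so qd = 550 − 6p.
Supply slope: (393 − 323)/(37 − 27) = 7, so qs = 7p + 134.
Without the tax, 550 − 6p = 7p + 134 gives 13p = 416, so p* = $32 and q* = 358.
With the tax collected from sellers, supply shifts: qs = 7(p − 26) + 134.
New equilibrium: buyers pay $46, sellers receive $20, q = 274. (Wedge: pb − ps = 26.)
Quantity falls by |ΔQ| = |358 − 274| = 84.
DWL = ½ · t · |ΔQ| = ½ · 26 · 84 = $1092.

Deadweight loss = $1092 million.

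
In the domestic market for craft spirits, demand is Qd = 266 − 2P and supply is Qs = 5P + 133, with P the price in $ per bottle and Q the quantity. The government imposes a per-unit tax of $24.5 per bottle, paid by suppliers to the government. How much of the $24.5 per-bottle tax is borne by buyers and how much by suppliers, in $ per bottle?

Before the tax: set 266 − 2P = 5P + 133 → P* = $19, Q* = 228.
With the tax collected from suppliers, supply shifts: Qs = 5(P − 24.5) + 133.
Solving gives Q = 193 with buyers paying $36.5 and suppliers receiving $12 (the $24.5 wedge).
Burden on buyers: $17.5; on suppliers: $7. (They sum to $24.5.)
The less price-elastic side of the market bears the larger share of a per-unit tax.

Buyers bear $17.5 per bottle; suppliers bear $7 per bottle.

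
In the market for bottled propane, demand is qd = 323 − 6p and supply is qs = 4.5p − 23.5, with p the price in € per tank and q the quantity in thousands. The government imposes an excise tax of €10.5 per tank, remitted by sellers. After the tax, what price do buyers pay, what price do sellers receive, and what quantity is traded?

Before the tax: set 323 − 6p = 4.5p − 23.5 → p* = €33, q* = 125.
With the tax collected from sellers, supply shifts: qs = 4.5(p − 10.5) − 23.5.
Solving gives q = 98 with buyers paying €37.5 and sellers receiving €27 (the €10.5 wedge).
The less price-elastic side of the market bears the larger share of a per-unit tax.

Buyers pay €37.5; sellers receive €27; quantity = 98.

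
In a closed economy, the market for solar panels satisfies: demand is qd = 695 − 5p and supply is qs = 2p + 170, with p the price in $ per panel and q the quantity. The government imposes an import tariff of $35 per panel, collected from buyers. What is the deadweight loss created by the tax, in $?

Deadweight loss = $875.

Without the tax, 695 − 5p = 2p + 170 gives 7p = 525, so p* = $75 and q* = 320.
With the tax collected from buyers, demand (in seller-price terms) shifts: qd = 695 − 5(p + 35).
New equilibrium: buyers pay $85, producers receive $50, q = 270. (Wedge: pb − ps = 35.)
Quantity falls by |ΔQ| = |320 − 270| = 50.
DWL = ½ · t · |ΔQ| = ½ · 35 · 50 = $875.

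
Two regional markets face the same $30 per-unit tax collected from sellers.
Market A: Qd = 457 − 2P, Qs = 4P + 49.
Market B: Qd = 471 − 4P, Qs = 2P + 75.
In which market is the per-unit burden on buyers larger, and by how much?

Market A, by $10.

Market A: pre-tax P* = $68, Q* = 321; post-tax Q = 281; per-unit burden on buyers = $20.
Market B: pre-tax P* = $66, Q* = 207; post-tax Q = 167; per-unit burden on buyers = $10.
Difference: $20 vs $10 → market A is larger by $10.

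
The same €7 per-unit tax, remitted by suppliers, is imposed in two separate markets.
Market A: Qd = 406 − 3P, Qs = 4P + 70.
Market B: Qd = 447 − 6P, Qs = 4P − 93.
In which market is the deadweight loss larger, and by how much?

Market B, by €16.8.

Market A: pre-tax P* = €48, Q* = 262; post-tax Q = 250; deadweight loss = €42.
Market B: pre-tax P* = €54, Q* = 123; post-tax Q = 106.2; deadweight loss = €58.8.
Difference: €42 vs €58.8 → market B is larger by €16.8.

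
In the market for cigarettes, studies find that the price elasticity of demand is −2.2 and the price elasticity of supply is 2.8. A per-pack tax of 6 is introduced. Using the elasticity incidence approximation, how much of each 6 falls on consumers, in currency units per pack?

Consumers bear ≈ 3.36 per pack.

Incidence ratio: consumers' share ≈ εs / (εs + |εd|) = 2.8 / (2.8 + 2.2) = 0.56.
So consumers bear ≈ 0.56 × 6 = 3.36; producers bear 2.64.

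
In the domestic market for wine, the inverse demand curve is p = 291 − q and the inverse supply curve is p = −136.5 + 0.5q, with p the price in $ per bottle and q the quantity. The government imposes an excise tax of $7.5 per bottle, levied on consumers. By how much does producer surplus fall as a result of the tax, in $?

Producer surplus falls by $706.25.

Inverting to q(p) form: qd = 291 − p; qs = 2p + 273.
Before the tax: set 291 − p = 2p + 273 → p* = $6, q* = 285.
With the tax collected from consumers, demand (in seller-price terms) shifts: qd = 291 − (p + 7.5).
Solving gives q = 280 with consumers paying $11 and sellers receiving $3.5 (the $7.5 wedge).
ΔPS is the trapezoid between Q = 280 and Q = 285 of height $2.5: ½ · (285 + 280) · 2.5 = $706.25.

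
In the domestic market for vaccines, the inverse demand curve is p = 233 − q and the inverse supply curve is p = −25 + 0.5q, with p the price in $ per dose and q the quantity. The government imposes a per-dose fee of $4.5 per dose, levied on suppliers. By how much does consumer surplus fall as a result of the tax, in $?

Inverting to q(p) form: qd = 233 − p; qs = 2p + 50.
Without the tax, 233 − p = 2p + 50 gives 3p = 183, so p* = $61 and q* = 172.
With the tax collected from suppliers, supply shifts: qs = 2(p − 4.5) + 50.
New equilibrium: buyers pay $64, suppliers receive $59.5, q = 169. (Wedge: pb − ps = 4.5.)
ΔCS is the trapezoid between Q = 169 and Q = 172 of height $3: ½ · (172 + 169) · 3 = $511.5.

Consumer surplus falls by $511.5.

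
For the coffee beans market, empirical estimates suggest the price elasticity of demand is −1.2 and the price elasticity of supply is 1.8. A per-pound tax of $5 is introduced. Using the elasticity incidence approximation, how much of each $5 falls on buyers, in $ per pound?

Buyers bear ≈ $3 per pound.

Incidence ratio: buyers' share ≈ εs / (εs + |εd|) = 1.8 / (1.8 + 1.2) = 0.6.
So buyers bear ≈ 0.6 × $5 = $3; producers bear $2.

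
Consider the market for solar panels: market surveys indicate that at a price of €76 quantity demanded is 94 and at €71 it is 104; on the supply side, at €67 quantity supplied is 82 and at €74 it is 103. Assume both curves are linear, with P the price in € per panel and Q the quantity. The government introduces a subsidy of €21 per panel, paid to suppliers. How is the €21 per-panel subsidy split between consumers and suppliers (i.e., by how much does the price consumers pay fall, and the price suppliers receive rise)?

Consumers gain €12.6 per panel; suppliers gain €8.4 per panel.

Demand slope: (104 − 94)/(71 − 76) = -2, so Qd = 246 − 2P.
Supply slope: (103 − 82)/(74 − 67) = 3, so Qs = 3P − 119.
Without the subsidy, 246 − 2P = 3P − 119 gives 5P = 365, so P* = €73 and Q* = 100.
With a per-unit subsidy paid to suppliers, each receives P + 21 per unit sold, so supply becomes Qs = 3(P + 21) − 119.
Solving gives Q = 125.2 with consumers paying €60.4 and suppliers receiving €81.4 (the €21 wedge).
Gain to consumers: €12.6; to suppliers: €8.4. (They sum to €21.)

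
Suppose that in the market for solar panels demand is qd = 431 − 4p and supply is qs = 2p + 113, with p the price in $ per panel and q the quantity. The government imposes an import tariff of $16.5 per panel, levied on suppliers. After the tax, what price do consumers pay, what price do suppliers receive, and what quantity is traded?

Consumers pay $58.5; suppliers receive $42; quantity = 197.

Without the tax, 431 − 4p = 2p + 113 gives 6p = 318, so p* = $53 and q* = 219.
With the tax collected from suppliers, supply shifts: qs = 2(p − 16.5) + 113.
New equilibrium: consumers pay $58.5, suppliers receive $42, q = 197. (Wedge: pb − ps = 16.5.)
The less price-elastic side of the market bears the larger share of a per-unit tax.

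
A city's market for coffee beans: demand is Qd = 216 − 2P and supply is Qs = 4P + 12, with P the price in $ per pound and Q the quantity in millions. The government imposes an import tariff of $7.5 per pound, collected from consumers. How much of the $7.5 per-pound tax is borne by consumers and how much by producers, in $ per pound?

Before the tax: set 216 − 2P = 4P + 12 → P* = $34, Q* = 148.
With the tax collected from consumers, demand (in seller-price terms) shifts: Qd = 216 − 2(P + 7.5).
New equilibrium: consumers pay $39, producers receive $31.5, Q = 138. (Wedge: Pb − Ps = 7.5.)
Burden on consumers: $5; on producers: $2.5. (They sum to $7.5.)

Consumers bear $5 per pound; producers bear $2.5 per pound.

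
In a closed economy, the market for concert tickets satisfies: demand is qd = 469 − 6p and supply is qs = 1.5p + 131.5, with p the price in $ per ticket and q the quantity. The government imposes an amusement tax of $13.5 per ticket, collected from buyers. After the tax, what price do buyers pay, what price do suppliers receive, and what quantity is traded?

Buyers pay $47.7; suppliers receive $34.2; quantity = 182.8.

Before the tax: set 469 − 6p = 1.5p + 131.5 → p* = $45, q* = 199.
With the tax collected from buyers, demand (in seller-price terms) shifts: qd = 469 − 6(p + 13.5).
Solving gives q = 182.8 with buyers paying $47.7 and suppliers receiving $34.2 (the $13.5 wedge).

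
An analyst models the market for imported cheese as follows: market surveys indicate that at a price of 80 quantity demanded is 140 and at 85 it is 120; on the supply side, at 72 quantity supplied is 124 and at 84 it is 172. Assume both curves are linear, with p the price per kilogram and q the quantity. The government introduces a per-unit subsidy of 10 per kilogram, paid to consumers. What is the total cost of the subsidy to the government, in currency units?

Demand slope: (120 − 140)/(85 − 80) = -4, so qd = 460 − 4p.
Supply slope: (172 − 124)/(84 − 72) = 4, so qs = 4p − 164.
Without the subsidy, 460 − 4p = 4p − 164 gives 8p = 624, so p* = 78 and q* = 148.
With a per-unit subsidy paid to consumers, each effectively pays p − 10, so demand becomes qd = 460 − 4(p − 10).
Solving gives q = 168 with consumers paying 73 and suppliers receiving 83 (the 10 wedge).
Outlay = t · Q = 10 · 168 = 1680.

Government outlay = 1680.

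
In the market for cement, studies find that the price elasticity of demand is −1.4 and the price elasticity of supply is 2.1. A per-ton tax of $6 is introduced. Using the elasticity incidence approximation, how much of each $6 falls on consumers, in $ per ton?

Consumers bear ≈ $3.6 per ton.

Incidence ratio: consumers' share ≈ εs / (εs + |εd|) = 2.1 / (2.1 + 1.4) = 0.6.
So consumers bear ≈ 0.6 × $6 = $3.6; producers bear $2.4.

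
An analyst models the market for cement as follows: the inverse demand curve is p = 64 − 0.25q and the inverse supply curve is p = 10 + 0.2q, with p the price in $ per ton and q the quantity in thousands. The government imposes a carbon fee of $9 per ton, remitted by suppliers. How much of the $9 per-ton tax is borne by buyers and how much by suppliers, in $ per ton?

Inverting to q(p) form: qd = 256 − 4p; qs = 5p − 50.
Without the tax, 256 − 4p = 5p − 50 gives 9p = 306, so p* = $34 and q* = 120.
With the tax collected from suppliers, supply shifts: qs = 5(p − 9) − 50.
New equilibrium: buyers pay $39, suppliers receive $30, q = 100. (Wedge: pb − ps = 9.)
Burden on buyers: $5; on suppliers: $4. (They sum to $9.)
The less price-elastic side of the market bears the larger share of a per-unit tax.

Buyers bear $5 per ton; suppliers bear $4 per ton.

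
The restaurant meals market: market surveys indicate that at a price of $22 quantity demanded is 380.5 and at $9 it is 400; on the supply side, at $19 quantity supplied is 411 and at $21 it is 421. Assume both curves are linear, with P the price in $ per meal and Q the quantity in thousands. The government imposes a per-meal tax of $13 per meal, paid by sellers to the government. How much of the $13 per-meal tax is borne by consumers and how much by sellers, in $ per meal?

Demand slope: (400 − 380.5)/(9 − 22) = -1.5, so Qd = 413.5 − 1.5P.
Supply slope: (421 − 411)/(21 − 19) = 5, so Qs = 5P + 316.
Without the tax, 413.5 − 1.5P = 5P + 316 gives 6.5P = 97.5, so P* = $15 and Q* = 391.
With the tax collected from sellers, supply shifts: Qs = 5(P − 13) + 316.
Solving gives Q = 376 with consumers paying $25 and sellers receiving $12 (the $13 wedge).
Burden on consumers: $10; on sellers: $3. (They sum to $13.)

Consumers bear $10 per meal; sellers bear $3 per meal.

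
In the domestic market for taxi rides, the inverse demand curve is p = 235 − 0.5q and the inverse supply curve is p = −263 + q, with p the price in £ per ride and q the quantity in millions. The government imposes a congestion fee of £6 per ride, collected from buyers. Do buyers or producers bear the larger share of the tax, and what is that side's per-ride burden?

Producers bear the larger share: £4 per ride.

Rewrite in direct form: qd = 470 − 2p and qs = p + 263.
Before the tax: set 470 − 2p = p + 263 → p* = £69, q* = 332.
With the tax collected from buyers, demand (in seller-price terms) shifts: qd = 470 − 2(p + 6).
New equilibrium: buyers pay £71, producers receive £65, q = 328. (Wedge: pb − ps = 6.)
Per-ride burden: buyers £2, producers £4.
Producers take the larger share because supply is less price-elastic here (demand slope 2 vs supply slope 1).
The less price-elastic side of the market bears the larger share of a per-unit tax.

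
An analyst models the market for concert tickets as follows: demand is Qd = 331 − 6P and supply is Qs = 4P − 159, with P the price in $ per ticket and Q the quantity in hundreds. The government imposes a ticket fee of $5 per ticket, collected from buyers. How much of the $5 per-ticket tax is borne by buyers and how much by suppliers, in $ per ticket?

Buyers bear $2 per ticket; suppliers bear $3 per ticket.

Before the tax: set 331 − 6P = 4P − 159 → P* = $49, Q* = 37.
With the tax collected from buyers, demand (in seller-price terms) shifts: Qd = 331 − 6(P + 5).
New equilibrium: buyers pay $51, suppliers receive $46, Q = 25. (Wedge: Pb − Ps = 5.)
Burden on buyers: $2; on suppliers: $3. (They sum to $5.)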